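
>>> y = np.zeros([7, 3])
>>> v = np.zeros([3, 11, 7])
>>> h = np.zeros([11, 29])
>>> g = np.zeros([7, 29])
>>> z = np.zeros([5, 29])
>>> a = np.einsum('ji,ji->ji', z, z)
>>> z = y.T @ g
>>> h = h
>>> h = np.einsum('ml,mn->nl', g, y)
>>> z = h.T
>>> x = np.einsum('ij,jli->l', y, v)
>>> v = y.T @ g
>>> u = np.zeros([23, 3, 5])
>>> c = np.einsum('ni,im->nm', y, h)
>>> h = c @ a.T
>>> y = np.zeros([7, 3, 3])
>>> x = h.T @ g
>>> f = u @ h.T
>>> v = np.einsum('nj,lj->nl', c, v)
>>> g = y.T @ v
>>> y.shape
(7, 3, 3)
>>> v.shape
(7, 3)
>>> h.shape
(7, 5)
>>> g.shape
(3, 3, 3)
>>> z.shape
(29, 3)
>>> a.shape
(5, 29)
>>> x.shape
(5, 29)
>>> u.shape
(23, 3, 5)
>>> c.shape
(7, 29)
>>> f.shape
(23, 3, 7)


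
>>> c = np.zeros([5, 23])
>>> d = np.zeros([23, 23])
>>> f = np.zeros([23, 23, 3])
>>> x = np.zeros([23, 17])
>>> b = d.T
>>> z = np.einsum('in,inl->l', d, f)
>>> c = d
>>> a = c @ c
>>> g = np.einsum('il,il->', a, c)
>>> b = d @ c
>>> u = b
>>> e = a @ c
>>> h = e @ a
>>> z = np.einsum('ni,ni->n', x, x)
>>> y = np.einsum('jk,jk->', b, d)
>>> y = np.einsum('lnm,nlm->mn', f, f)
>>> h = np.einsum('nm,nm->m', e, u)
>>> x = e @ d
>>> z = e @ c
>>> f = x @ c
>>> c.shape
(23, 23)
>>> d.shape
(23, 23)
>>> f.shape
(23, 23)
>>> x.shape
(23, 23)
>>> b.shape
(23, 23)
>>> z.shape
(23, 23)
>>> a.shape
(23, 23)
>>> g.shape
()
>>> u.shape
(23, 23)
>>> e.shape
(23, 23)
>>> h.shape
(23,)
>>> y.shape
(3, 23)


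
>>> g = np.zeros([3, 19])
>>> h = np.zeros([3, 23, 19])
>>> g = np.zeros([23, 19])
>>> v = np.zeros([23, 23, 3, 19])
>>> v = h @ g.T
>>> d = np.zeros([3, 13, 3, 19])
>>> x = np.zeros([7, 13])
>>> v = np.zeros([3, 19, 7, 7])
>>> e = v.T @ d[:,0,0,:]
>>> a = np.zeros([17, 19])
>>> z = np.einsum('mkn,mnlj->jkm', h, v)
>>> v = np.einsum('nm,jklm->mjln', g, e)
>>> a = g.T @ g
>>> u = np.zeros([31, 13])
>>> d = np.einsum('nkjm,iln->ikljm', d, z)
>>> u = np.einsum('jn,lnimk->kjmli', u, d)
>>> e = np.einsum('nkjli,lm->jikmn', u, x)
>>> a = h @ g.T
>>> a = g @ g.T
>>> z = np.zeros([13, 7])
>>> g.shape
(23, 19)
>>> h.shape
(3, 23, 19)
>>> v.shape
(19, 7, 19, 23)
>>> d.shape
(7, 13, 23, 3, 19)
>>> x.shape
(7, 13)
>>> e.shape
(3, 23, 31, 13, 19)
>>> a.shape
(23, 23)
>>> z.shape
(13, 7)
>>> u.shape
(19, 31, 3, 7, 23)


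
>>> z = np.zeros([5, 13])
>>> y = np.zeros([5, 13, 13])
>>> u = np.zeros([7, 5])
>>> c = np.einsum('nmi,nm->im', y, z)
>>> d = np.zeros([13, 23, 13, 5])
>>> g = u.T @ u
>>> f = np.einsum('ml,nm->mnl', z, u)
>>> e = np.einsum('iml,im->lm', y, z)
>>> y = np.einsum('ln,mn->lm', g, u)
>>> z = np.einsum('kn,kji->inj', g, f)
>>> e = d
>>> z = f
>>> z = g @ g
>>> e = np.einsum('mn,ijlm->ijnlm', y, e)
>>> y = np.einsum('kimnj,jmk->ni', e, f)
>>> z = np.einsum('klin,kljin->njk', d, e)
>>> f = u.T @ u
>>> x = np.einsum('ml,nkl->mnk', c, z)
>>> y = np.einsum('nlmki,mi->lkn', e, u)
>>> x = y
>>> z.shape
(5, 7, 13)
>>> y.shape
(23, 13, 13)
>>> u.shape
(7, 5)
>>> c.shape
(13, 13)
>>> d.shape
(13, 23, 13, 5)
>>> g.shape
(5, 5)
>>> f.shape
(5, 5)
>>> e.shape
(13, 23, 7, 13, 5)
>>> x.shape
(23, 13, 13)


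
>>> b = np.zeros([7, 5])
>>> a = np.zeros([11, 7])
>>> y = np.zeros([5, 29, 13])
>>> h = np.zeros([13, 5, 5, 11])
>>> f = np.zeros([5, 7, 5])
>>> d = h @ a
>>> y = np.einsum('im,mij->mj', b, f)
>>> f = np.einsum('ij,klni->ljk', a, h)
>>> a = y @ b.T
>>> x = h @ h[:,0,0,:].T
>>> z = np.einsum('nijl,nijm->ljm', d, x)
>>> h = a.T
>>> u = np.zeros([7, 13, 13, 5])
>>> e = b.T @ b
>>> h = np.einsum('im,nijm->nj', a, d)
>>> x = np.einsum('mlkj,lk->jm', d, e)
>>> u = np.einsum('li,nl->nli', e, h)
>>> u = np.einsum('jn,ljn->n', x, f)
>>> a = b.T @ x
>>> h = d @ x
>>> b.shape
(7, 5)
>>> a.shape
(5, 13)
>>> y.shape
(5, 5)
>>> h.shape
(13, 5, 5, 13)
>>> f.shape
(5, 7, 13)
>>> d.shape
(13, 5, 5, 7)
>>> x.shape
(7, 13)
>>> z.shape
(7, 5, 13)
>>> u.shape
(13,)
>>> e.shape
(5, 5)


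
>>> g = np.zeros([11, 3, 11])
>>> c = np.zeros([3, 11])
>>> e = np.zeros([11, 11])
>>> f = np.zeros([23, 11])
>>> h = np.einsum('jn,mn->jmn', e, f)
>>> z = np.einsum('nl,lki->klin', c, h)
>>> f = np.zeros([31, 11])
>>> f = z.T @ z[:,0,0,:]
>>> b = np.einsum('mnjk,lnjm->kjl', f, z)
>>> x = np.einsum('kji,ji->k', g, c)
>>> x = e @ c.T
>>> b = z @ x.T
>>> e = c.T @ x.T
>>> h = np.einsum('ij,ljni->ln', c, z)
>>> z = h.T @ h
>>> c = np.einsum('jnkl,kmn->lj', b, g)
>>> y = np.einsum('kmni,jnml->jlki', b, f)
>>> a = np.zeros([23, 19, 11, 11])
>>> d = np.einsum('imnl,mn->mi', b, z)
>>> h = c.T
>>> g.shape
(11, 3, 11)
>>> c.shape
(11, 23)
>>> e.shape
(11, 11)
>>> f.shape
(3, 11, 11, 3)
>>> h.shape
(23, 11)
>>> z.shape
(11, 11)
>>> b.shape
(23, 11, 11, 11)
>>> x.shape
(11, 3)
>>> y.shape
(3, 3, 23, 11)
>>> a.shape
(23, 19, 11, 11)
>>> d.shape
(11, 23)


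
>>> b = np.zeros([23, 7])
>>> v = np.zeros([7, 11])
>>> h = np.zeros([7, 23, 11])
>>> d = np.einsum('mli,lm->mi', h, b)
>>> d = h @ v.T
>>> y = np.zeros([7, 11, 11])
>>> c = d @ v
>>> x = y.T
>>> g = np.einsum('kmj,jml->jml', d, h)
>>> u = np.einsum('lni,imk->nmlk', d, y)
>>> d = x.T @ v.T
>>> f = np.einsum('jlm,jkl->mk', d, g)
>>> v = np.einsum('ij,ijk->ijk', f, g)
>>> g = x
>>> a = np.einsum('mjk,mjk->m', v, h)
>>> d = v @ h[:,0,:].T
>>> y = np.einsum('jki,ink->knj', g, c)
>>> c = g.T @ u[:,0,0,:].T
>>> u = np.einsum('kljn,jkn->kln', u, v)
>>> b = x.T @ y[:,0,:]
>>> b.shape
(7, 11, 11)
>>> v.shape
(7, 23, 11)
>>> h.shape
(7, 23, 11)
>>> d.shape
(7, 23, 7)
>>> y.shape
(11, 23, 11)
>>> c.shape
(7, 11, 23)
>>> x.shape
(11, 11, 7)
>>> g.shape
(11, 11, 7)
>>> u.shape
(23, 11, 11)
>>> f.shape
(7, 23)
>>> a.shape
(7,)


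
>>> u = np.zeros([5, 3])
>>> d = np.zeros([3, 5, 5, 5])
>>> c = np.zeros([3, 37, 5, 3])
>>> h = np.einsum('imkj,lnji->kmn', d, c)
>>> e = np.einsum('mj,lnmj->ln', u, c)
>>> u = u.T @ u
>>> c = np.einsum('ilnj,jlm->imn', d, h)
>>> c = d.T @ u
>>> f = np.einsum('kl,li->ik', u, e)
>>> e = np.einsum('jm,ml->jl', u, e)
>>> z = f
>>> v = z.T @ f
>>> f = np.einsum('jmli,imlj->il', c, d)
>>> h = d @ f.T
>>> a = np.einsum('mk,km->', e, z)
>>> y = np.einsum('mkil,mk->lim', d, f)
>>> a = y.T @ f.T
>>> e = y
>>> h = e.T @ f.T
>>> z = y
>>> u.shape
(3, 3)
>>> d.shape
(3, 5, 5, 5)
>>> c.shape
(5, 5, 5, 3)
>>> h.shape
(3, 5, 3)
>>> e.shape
(5, 5, 3)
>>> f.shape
(3, 5)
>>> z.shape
(5, 5, 3)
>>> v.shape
(3, 3)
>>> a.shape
(3, 5, 3)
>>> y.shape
(5, 5, 3)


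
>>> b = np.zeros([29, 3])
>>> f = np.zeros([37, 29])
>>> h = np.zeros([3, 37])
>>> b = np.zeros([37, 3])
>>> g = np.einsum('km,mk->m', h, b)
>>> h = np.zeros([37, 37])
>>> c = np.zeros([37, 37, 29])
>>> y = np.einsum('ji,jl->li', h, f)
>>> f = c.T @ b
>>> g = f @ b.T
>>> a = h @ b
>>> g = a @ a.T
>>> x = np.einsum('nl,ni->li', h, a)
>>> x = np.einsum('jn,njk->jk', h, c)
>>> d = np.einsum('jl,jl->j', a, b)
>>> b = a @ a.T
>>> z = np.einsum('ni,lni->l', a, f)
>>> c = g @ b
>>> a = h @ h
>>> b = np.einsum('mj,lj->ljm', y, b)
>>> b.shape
(37, 37, 29)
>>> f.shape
(29, 37, 3)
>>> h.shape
(37, 37)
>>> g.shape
(37, 37)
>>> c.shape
(37, 37)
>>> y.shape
(29, 37)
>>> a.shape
(37, 37)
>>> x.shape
(37, 29)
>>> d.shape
(37,)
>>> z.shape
(29,)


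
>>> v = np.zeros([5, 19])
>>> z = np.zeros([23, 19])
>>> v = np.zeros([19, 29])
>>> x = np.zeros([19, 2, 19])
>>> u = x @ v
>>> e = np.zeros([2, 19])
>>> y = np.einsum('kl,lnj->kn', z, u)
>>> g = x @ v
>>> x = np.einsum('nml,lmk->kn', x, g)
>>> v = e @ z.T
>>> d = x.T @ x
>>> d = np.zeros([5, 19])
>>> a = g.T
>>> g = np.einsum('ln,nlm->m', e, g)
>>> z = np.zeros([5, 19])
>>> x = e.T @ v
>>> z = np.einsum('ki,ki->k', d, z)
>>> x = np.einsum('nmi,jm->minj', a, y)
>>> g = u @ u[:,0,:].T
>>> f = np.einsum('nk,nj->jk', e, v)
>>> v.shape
(2, 23)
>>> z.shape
(5,)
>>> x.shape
(2, 19, 29, 23)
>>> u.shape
(19, 2, 29)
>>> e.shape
(2, 19)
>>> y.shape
(23, 2)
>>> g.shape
(19, 2, 19)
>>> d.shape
(5, 19)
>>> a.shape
(29, 2, 19)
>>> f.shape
(23, 19)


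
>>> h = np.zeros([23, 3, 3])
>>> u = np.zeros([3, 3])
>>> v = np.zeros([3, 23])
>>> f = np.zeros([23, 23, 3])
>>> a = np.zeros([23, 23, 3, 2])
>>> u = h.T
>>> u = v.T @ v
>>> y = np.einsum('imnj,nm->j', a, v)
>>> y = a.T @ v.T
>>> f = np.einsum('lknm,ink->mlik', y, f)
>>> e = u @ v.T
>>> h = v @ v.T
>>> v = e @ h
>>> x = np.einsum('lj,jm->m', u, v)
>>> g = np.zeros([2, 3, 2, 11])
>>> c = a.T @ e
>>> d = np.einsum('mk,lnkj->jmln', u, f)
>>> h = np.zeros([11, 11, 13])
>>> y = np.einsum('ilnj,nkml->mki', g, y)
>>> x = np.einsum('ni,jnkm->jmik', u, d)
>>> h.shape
(11, 11, 13)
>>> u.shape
(23, 23)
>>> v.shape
(23, 3)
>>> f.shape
(3, 2, 23, 3)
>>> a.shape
(23, 23, 3, 2)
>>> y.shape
(23, 3, 2)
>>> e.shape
(23, 3)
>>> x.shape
(3, 2, 23, 3)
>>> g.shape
(2, 3, 2, 11)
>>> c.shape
(2, 3, 23, 3)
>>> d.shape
(3, 23, 3, 2)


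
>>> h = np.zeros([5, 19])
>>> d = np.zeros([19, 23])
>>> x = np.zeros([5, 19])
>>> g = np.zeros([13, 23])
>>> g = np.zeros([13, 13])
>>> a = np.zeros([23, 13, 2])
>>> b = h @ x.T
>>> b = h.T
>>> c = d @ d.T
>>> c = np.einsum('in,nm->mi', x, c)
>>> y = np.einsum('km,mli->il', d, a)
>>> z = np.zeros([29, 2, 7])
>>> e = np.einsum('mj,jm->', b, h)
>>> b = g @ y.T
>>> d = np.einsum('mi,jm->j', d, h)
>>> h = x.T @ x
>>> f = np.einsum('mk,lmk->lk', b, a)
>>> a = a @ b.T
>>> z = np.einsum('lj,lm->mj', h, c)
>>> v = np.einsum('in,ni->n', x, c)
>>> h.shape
(19, 19)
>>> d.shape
(5,)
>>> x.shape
(5, 19)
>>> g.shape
(13, 13)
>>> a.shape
(23, 13, 13)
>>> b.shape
(13, 2)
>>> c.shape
(19, 5)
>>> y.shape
(2, 13)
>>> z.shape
(5, 19)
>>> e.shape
()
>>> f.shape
(23, 2)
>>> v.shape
(19,)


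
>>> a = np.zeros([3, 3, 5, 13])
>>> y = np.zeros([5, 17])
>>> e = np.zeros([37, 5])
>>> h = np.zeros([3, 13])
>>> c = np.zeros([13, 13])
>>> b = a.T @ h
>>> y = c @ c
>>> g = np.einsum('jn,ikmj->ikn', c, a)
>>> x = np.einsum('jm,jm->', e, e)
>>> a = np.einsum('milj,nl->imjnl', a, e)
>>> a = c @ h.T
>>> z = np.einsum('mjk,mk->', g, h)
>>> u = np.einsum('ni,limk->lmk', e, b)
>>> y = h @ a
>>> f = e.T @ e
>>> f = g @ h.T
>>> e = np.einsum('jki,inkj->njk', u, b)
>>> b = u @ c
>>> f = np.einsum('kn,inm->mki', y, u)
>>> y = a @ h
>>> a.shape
(13, 3)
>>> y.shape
(13, 13)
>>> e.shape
(5, 13, 3)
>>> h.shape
(3, 13)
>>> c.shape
(13, 13)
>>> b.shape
(13, 3, 13)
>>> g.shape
(3, 3, 13)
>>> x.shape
()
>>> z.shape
()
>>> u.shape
(13, 3, 13)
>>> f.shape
(13, 3, 13)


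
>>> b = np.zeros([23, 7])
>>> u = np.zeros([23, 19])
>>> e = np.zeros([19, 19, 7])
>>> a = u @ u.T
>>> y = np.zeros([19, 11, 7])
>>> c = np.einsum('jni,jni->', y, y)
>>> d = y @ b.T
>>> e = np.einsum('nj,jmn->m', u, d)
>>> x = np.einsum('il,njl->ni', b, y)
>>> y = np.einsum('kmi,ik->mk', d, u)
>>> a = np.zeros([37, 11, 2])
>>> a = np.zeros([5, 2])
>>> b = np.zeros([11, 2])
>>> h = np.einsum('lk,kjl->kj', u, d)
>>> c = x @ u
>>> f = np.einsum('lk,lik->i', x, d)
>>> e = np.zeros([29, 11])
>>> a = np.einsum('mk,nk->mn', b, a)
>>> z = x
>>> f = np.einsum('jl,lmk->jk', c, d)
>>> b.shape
(11, 2)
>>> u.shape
(23, 19)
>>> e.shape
(29, 11)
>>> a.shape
(11, 5)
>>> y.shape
(11, 19)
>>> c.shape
(19, 19)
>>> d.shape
(19, 11, 23)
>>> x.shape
(19, 23)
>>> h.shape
(19, 11)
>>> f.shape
(19, 23)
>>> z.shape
(19, 23)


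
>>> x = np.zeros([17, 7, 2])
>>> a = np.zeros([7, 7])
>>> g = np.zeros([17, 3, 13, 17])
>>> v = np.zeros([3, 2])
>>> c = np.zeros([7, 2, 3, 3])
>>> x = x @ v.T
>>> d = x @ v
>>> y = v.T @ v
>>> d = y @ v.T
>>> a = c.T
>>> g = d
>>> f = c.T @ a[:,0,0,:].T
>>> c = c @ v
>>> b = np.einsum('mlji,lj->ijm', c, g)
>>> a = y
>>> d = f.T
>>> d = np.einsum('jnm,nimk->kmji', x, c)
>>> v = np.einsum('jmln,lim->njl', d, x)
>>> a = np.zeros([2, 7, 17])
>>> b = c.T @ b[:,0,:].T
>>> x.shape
(17, 7, 3)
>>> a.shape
(2, 7, 17)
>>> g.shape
(2, 3)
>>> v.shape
(2, 2, 17)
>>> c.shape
(7, 2, 3, 2)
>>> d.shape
(2, 3, 17, 2)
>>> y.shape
(2, 2)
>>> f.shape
(3, 3, 2, 3)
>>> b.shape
(2, 3, 2, 2)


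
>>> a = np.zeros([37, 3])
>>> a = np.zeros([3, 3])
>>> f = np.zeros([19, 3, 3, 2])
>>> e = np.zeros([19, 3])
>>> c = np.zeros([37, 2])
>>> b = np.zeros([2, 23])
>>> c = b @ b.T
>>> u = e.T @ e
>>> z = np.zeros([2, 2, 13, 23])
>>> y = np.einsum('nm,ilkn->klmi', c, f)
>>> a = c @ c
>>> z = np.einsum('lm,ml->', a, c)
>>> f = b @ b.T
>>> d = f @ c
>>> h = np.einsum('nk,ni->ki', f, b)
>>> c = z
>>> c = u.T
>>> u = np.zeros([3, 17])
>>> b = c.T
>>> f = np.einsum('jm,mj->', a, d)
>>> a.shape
(2, 2)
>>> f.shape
()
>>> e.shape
(19, 3)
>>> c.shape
(3, 3)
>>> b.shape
(3, 3)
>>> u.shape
(3, 17)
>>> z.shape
()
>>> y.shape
(3, 3, 2, 19)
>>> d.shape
(2, 2)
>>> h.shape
(2, 23)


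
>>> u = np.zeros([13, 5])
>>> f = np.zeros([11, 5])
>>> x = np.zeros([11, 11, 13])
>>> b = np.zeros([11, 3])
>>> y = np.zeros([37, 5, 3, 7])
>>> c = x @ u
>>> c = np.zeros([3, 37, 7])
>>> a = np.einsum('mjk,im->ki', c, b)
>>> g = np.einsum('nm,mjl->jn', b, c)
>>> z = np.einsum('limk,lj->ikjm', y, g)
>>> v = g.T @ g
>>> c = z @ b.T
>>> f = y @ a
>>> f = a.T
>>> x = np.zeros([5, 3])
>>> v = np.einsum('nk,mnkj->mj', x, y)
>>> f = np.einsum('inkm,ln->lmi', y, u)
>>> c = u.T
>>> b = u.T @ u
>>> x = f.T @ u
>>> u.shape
(13, 5)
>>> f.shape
(13, 7, 37)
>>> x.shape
(37, 7, 5)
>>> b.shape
(5, 5)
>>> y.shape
(37, 5, 3, 7)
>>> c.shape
(5, 13)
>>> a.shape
(7, 11)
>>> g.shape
(37, 11)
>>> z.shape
(5, 7, 11, 3)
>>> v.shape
(37, 7)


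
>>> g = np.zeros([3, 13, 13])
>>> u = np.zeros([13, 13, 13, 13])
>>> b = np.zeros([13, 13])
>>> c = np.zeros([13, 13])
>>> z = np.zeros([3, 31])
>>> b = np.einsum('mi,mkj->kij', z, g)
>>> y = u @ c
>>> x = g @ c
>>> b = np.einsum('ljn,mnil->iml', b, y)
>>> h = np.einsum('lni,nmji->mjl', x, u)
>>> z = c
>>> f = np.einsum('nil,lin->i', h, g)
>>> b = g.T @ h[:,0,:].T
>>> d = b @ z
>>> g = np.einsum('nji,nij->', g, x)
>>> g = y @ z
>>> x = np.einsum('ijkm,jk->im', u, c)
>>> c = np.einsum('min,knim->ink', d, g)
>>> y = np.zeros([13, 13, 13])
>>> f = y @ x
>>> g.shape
(13, 13, 13, 13)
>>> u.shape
(13, 13, 13, 13)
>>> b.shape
(13, 13, 13)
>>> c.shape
(13, 13, 13)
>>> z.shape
(13, 13)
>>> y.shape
(13, 13, 13)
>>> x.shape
(13, 13)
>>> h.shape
(13, 13, 3)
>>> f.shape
(13, 13, 13)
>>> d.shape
(13, 13, 13)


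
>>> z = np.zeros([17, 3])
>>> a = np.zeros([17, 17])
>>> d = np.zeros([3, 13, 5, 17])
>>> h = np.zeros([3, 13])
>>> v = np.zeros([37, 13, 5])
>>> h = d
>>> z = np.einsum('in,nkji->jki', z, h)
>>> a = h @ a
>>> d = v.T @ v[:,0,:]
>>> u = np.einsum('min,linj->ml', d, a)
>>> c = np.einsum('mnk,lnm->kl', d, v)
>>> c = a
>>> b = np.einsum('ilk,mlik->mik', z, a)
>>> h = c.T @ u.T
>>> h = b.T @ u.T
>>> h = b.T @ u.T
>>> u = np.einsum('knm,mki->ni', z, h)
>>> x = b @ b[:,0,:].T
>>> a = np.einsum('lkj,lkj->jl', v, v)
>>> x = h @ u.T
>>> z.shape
(5, 13, 17)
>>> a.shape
(5, 37)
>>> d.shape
(5, 13, 5)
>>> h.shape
(17, 5, 5)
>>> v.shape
(37, 13, 5)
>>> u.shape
(13, 5)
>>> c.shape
(3, 13, 5, 17)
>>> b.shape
(3, 5, 17)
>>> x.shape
(17, 5, 13)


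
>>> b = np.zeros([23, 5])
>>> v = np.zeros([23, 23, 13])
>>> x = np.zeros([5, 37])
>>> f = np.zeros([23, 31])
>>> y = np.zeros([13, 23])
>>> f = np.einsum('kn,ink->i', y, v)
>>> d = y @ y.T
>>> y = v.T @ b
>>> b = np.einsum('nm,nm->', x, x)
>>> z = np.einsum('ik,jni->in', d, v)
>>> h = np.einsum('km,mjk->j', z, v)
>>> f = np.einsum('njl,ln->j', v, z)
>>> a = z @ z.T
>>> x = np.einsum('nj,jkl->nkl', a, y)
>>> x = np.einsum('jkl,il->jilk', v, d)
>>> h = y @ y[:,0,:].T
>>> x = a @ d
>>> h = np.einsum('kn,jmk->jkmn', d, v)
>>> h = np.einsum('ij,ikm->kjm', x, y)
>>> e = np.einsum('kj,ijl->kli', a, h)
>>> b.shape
()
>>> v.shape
(23, 23, 13)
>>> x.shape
(13, 13)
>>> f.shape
(23,)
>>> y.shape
(13, 23, 5)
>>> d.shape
(13, 13)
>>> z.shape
(13, 23)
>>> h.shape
(23, 13, 5)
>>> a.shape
(13, 13)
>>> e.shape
(13, 5, 23)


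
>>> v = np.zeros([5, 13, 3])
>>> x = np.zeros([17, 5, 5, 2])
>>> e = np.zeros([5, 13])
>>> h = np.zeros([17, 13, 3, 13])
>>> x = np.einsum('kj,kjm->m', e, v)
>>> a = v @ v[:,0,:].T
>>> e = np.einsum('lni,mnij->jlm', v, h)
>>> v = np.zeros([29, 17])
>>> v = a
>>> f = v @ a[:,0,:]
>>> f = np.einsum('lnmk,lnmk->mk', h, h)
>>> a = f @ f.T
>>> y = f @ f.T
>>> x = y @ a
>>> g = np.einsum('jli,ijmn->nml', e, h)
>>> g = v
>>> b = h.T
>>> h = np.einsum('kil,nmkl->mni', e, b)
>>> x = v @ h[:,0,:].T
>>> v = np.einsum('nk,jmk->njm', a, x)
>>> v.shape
(3, 5, 13)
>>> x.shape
(5, 13, 3)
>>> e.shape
(13, 5, 17)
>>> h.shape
(3, 13, 5)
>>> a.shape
(3, 3)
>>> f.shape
(3, 13)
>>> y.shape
(3, 3)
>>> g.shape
(5, 13, 5)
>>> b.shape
(13, 3, 13, 17)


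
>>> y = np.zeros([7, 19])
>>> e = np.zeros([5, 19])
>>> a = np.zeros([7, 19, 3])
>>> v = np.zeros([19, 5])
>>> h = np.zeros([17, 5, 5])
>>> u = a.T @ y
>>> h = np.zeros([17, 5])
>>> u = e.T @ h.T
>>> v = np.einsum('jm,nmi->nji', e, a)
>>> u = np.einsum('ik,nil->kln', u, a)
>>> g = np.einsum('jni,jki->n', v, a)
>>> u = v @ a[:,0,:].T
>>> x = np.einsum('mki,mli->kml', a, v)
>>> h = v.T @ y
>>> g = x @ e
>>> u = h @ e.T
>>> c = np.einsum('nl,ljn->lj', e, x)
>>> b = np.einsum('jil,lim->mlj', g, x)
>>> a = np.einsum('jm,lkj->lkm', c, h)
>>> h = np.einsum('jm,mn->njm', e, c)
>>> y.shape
(7, 19)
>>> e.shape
(5, 19)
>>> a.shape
(3, 5, 7)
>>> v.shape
(7, 5, 3)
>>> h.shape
(7, 5, 19)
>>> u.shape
(3, 5, 5)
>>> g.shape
(19, 7, 19)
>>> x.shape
(19, 7, 5)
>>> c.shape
(19, 7)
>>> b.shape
(5, 19, 19)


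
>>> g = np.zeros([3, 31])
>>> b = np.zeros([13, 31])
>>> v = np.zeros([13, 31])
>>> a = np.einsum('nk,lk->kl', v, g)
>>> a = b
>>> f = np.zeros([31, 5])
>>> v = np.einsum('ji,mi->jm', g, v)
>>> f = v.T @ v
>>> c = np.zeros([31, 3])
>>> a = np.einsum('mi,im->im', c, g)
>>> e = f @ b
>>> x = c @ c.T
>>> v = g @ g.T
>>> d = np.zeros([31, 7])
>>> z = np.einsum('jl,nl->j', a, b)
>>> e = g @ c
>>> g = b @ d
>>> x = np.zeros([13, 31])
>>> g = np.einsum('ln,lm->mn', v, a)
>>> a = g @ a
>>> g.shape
(31, 3)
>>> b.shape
(13, 31)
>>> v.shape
(3, 3)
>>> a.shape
(31, 31)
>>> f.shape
(13, 13)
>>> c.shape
(31, 3)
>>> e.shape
(3, 3)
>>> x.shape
(13, 31)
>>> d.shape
(31, 7)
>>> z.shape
(3,)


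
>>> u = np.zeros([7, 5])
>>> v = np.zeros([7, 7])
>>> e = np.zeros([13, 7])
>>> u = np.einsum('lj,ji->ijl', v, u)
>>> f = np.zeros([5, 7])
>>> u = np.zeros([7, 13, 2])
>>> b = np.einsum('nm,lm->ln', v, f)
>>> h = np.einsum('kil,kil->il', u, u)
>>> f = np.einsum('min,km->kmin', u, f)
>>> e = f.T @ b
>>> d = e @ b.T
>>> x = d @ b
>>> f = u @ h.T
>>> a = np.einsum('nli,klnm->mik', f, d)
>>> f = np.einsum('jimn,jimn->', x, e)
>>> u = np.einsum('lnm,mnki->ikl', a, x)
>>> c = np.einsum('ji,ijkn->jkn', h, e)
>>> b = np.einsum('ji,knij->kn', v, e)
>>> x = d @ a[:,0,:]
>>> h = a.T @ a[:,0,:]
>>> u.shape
(7, 7, 5)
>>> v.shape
(7, 7)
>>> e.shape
(2, 13, 7, 7)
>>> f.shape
()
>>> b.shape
(2, 13)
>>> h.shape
(2, 13, 2)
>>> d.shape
(2, 13, 7, 5)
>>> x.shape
(2, 13, 7, 2)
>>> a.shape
(5, 13, 2)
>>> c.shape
(13, 7, 7)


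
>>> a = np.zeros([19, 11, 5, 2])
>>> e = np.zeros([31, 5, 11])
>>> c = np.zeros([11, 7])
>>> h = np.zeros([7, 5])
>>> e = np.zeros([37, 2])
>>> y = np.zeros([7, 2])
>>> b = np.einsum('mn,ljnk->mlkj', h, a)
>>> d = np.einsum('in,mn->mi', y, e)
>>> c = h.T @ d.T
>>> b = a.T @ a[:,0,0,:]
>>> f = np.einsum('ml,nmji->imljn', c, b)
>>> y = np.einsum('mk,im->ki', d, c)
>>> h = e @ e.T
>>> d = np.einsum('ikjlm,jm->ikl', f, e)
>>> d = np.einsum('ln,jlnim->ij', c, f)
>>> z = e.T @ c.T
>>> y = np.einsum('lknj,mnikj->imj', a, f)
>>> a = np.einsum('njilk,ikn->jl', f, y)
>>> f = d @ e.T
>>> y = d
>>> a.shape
(5, 11)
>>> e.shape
(37, 2)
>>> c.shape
(5, 37)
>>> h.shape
(37, 37)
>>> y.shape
(11, 2)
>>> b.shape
(2, 5, 11, 2)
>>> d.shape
(11, 2)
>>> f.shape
(11, 37)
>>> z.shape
(2, 5)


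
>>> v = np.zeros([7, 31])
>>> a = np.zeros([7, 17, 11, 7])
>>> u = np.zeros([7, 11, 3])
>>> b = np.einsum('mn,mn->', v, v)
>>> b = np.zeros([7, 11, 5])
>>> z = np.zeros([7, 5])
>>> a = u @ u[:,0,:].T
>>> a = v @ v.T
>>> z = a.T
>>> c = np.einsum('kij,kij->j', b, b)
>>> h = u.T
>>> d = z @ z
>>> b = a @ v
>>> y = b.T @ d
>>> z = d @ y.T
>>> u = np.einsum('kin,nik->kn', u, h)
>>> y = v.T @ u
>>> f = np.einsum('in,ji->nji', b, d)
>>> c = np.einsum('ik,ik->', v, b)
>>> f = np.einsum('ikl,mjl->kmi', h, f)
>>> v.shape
(7, 31)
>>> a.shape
(7, 7)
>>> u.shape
(7, 3)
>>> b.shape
(7, 31)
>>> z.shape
(7, 31)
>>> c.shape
()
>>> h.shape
(3, 11, 7)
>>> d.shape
(7, 7)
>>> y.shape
(31, 3)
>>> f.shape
(11, 31, 3)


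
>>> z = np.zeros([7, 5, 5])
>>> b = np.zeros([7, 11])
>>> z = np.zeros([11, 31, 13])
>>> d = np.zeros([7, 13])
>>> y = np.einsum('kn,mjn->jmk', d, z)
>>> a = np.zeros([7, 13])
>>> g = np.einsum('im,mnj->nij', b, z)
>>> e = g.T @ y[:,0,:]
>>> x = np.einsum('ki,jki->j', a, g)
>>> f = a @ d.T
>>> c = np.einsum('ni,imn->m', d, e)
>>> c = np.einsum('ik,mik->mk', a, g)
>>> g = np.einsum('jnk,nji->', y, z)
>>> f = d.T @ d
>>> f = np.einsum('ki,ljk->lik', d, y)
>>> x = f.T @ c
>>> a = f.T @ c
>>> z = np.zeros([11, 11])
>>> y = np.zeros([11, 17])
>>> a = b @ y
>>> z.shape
(11, 11)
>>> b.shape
(7, 11)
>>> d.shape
(7, 13)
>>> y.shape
(11, 17)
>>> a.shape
(7, 17)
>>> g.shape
()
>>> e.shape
(13, 7, 7)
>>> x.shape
(7, 13, 13)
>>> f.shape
(31, 13, 7)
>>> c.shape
(31, 13)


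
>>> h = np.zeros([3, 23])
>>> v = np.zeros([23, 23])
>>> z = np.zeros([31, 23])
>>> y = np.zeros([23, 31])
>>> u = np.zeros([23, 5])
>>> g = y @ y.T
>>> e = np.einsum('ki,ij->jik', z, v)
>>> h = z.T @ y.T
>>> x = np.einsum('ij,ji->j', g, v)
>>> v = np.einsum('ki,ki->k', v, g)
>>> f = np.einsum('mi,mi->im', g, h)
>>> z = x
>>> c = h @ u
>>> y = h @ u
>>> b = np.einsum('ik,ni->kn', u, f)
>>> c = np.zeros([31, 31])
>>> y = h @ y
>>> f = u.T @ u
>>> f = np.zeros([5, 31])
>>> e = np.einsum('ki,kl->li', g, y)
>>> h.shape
(23, 23)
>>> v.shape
(23,)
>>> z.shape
(23,)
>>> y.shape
(23, 5)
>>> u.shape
(23, 5)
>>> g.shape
(23, 23)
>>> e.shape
(5, 23)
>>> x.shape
(23,)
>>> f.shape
(5, 31)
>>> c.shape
(31, 31)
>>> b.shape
(5, 23)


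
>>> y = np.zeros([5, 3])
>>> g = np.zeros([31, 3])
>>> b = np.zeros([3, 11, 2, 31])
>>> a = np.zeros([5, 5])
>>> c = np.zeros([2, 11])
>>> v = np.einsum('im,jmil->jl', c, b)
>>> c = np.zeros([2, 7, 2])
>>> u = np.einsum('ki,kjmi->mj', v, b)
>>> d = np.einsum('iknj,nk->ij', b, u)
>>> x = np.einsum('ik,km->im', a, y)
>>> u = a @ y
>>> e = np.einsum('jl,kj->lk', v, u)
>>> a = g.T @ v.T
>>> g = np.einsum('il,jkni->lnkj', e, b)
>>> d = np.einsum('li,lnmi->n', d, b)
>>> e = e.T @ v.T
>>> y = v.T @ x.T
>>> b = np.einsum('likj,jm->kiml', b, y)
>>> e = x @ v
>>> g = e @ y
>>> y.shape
(31, 5)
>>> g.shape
(5, 5)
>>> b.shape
(2, 11, 5, 3)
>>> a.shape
(3, 3)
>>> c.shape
(2, 7, 2)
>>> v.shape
(3, 31)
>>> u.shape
(5, 3)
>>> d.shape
(11,)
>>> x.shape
(5, 3)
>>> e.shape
(5, 31)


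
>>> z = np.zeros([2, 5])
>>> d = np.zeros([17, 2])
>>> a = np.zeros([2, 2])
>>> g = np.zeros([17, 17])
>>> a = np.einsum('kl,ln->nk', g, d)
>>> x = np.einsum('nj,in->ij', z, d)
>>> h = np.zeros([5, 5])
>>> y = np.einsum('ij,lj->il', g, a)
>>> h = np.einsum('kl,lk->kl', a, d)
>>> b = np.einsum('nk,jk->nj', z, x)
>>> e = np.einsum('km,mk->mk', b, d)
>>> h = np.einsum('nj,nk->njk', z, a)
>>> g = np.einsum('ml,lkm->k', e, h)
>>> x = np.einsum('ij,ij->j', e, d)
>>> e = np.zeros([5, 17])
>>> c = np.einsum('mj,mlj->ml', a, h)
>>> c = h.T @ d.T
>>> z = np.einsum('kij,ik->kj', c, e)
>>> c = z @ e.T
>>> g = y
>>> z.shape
(17, 17)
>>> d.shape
(17, 2)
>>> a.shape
(2, 17)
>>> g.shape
(17, 2)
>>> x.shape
(2,)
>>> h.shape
(2, 5, 17)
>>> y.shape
(17, 2)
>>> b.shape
(2, 17)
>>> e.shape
(5, 17)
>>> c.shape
(17, 5)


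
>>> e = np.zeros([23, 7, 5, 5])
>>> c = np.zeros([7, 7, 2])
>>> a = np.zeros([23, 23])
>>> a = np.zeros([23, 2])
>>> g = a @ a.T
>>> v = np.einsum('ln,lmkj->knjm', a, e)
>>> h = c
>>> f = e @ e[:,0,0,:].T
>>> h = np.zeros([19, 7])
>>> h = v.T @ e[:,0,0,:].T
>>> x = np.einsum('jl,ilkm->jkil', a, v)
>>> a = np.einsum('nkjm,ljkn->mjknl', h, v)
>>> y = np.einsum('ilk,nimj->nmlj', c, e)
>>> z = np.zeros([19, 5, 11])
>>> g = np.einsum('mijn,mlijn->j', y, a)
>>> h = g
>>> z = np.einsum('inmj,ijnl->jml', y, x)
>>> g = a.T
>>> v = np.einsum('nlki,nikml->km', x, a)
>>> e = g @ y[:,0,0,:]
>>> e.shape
(5, 7, 5, 2, 5)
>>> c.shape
(7, 7, 2)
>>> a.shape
(23, 2, 5, 7, 5)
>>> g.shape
(5, 7, 5, 2, 23)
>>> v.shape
(5, 7)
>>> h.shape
(7,)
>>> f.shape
(23, 7, 5, 23)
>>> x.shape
(23, 5, 5, 2)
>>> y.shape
(23, 5, 7, 5)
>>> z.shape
(5, 7, 2)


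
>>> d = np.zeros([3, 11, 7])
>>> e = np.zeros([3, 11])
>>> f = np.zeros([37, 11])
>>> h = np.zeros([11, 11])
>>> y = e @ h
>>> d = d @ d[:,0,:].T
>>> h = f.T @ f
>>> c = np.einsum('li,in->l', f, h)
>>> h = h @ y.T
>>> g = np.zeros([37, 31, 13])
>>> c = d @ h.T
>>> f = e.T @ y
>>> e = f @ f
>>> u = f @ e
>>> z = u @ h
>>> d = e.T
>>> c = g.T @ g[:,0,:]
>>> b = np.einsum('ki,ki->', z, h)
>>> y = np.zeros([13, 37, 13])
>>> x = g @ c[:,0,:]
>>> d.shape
(11, 11)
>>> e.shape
(11, 11)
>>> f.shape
(11, 11)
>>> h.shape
(11, 3)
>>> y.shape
(13, 37, 13)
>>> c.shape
(13, 31, 13)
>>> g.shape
(37, 31, 13)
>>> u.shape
(11, 11)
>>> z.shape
(11, 3)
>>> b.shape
()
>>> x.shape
(37, 31, 13)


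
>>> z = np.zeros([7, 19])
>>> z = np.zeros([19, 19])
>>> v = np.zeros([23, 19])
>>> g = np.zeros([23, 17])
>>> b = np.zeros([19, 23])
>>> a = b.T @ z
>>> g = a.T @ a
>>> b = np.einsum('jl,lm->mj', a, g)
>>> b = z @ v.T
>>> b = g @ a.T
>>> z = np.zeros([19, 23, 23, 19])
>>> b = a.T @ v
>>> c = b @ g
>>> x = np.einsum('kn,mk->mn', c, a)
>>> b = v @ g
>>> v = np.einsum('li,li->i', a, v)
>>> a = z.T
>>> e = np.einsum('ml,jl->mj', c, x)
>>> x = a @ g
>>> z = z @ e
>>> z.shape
(19, 23, 23, 23)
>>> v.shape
(19,)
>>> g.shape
(19, 19)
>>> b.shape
(23, 19)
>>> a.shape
(19, 23, 23, 19)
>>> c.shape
(19, 19)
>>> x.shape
(19, 23, 23, 19)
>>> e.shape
(19, 23)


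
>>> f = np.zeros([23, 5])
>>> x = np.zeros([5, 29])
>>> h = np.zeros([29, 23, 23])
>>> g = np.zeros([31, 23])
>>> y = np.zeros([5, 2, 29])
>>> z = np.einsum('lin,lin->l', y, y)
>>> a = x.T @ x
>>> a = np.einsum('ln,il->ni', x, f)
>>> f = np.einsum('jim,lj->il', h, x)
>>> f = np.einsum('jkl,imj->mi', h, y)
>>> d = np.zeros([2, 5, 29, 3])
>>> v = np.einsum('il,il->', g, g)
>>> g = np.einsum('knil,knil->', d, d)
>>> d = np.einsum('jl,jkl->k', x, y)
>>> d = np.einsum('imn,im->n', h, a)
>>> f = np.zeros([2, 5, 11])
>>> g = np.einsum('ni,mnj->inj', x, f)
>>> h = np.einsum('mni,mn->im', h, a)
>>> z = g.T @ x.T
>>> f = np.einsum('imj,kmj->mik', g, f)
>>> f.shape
(5, 29, 2)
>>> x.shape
(5, 29)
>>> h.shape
(23, 29)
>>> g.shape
(29, 5, 11)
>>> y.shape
(5, 2, 29)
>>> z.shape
(11, 5, 5)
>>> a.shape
(29, 23)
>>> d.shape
(23,)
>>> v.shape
()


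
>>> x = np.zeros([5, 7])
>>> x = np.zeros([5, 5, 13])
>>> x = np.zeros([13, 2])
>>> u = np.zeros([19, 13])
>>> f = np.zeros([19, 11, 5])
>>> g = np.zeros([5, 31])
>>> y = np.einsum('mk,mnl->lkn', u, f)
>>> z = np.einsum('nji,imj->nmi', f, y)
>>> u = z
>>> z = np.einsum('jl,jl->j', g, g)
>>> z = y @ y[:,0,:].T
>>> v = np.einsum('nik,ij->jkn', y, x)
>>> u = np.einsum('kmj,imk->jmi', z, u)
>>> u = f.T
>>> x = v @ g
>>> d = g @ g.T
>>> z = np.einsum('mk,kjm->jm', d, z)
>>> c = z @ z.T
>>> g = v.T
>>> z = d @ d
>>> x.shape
(2, 11, 31)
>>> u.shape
(5, 11, 19)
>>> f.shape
(19, 11, 5)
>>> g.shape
(5, 11, 2)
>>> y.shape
(5, 13, 11)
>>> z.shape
(5, 5)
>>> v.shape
(2, 11, 5)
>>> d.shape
(5, 5)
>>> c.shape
(13, 13)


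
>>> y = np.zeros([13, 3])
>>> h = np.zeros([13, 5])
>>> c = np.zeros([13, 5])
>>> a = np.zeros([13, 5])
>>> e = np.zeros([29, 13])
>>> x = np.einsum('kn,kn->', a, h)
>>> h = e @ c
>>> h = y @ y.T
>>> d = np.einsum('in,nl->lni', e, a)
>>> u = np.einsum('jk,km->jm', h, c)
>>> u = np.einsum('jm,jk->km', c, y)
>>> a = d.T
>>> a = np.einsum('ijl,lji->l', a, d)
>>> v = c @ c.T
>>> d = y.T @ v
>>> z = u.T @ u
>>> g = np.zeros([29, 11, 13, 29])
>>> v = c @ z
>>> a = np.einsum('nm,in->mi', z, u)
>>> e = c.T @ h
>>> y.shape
(13, 3)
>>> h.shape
(13, 13)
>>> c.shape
(13, 5)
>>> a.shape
(5, 3)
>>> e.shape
(5, 13)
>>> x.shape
()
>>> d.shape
(3, 13)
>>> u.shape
(3, 5)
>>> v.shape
(13, 5)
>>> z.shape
(5, 5)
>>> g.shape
(29, 11, 13, 29)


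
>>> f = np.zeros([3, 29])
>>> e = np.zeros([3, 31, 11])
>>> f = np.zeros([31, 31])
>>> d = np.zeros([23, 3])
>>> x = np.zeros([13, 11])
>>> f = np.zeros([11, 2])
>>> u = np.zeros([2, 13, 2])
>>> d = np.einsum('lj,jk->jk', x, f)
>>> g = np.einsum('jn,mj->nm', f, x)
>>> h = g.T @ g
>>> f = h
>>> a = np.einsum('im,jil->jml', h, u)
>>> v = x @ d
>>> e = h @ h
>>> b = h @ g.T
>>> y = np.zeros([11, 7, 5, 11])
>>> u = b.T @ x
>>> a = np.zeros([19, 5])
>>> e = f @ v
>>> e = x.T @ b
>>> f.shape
(13, 13)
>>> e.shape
(11, 2)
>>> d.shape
(11, 2)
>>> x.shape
(13, 11)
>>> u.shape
(2, 11)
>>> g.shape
(2, 13)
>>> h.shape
(13, 13)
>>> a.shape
(19, 5)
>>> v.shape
(13, 2)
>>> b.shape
(13, 2)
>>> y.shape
(11, 7, 5, 11)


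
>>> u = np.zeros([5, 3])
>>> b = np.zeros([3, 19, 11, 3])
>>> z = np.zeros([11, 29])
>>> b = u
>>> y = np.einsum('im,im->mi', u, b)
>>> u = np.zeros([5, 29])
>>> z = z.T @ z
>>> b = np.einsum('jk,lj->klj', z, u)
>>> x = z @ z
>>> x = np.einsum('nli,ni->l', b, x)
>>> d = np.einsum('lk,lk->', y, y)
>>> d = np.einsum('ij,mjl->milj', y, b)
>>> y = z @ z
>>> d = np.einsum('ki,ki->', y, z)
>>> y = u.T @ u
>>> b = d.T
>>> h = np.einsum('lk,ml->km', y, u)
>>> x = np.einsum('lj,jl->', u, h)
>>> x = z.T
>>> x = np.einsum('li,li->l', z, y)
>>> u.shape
(5, 29)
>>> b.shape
()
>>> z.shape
(29, 29)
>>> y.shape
(29, 29)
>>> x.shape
(29,)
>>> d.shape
()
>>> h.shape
(29, 5)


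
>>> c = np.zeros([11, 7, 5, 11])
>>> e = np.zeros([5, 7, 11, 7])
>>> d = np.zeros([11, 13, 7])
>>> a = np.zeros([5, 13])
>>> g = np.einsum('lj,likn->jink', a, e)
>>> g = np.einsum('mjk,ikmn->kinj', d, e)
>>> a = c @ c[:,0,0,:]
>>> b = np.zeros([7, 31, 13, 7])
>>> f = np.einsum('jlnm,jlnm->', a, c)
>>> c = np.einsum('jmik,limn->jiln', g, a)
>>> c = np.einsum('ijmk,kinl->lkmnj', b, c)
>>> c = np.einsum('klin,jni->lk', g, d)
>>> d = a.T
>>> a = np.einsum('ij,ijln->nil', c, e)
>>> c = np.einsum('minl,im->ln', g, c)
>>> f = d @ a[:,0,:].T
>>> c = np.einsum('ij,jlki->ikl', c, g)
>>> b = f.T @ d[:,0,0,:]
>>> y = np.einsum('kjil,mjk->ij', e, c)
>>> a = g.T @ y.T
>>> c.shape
(13, 7, 5)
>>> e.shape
(5, 7, 11, 7)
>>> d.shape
(11, 5, 7, 11)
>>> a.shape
(13, 7, 5, 11)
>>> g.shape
(7, 5, 7, 13)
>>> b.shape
(7, 7, 5, 11)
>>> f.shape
(11, 5, 7, 7)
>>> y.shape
(11, 7)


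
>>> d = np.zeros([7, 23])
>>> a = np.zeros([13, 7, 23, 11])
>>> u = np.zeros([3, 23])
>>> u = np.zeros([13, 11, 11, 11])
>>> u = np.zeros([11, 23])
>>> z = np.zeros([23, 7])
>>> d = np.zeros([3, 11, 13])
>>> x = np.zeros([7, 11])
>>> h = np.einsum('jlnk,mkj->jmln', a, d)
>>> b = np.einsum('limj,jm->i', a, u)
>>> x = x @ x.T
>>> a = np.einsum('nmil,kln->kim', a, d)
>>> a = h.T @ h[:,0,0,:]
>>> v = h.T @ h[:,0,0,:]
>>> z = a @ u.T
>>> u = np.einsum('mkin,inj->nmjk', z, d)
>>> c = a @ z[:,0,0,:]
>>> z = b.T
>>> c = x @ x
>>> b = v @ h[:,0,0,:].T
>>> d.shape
(3, 11, 13)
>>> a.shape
(23, 7, 3, 23)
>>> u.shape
(11, 23, 13, 7)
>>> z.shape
(7,)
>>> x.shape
(7, 7)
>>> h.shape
(13, 3, 7, 23)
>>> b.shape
(23, 7, 3, 13)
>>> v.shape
(23, 7, 3, 23)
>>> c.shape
(7, 7)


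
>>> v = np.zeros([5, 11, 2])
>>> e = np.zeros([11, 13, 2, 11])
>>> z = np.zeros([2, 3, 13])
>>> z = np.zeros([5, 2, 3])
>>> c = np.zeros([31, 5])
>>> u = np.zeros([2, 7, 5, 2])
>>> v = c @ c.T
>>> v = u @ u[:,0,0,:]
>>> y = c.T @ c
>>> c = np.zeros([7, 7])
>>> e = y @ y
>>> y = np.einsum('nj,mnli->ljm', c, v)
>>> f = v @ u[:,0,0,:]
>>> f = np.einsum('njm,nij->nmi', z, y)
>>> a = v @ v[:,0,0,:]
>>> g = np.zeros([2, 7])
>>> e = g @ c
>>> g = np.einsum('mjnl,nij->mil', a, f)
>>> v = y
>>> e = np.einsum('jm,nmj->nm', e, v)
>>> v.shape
(5, 7, 2)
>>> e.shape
(5, 7)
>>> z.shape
(5, 2, 3)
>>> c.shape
(7, 7)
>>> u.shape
(2, 7, 5, 2)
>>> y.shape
(5, 7, 2)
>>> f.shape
(5, 3, 7)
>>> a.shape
(2, 7, 5, 2)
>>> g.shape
(2, 3, 2)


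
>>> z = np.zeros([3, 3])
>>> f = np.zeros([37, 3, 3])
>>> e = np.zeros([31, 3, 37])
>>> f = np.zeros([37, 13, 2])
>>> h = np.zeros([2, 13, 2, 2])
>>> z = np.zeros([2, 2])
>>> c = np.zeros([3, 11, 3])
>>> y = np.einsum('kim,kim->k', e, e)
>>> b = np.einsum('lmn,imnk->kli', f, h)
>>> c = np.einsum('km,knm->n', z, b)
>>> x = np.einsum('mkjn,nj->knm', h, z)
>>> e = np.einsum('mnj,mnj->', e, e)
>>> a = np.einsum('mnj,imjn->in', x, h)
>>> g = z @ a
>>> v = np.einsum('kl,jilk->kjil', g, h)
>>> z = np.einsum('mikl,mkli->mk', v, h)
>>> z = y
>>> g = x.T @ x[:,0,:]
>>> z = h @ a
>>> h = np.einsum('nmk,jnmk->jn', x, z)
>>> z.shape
(2, 13, 2, 2)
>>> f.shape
(37, 13, 2)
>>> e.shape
()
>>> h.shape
(2, 13)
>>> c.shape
(37,)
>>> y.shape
(31,)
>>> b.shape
(2, 37, 2)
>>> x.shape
(13, 2, 2)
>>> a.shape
(2, 2)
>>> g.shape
(2, 2, 2)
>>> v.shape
(2, 2, 13, 2)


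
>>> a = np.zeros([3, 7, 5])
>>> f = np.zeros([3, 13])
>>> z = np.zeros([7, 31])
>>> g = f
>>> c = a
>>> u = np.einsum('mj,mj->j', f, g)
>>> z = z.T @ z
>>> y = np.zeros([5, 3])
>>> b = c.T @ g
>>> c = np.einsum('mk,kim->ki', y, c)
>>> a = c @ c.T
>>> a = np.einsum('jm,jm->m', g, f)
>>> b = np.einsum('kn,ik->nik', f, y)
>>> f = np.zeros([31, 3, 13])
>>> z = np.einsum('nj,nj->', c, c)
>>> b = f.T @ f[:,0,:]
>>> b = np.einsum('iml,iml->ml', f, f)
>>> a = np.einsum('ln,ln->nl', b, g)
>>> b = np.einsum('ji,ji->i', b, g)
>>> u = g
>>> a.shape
(13, 3)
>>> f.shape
(31, 3, 13)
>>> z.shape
()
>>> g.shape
(3, 13)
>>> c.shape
(3, 7)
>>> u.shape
(3, 13)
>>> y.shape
(5, 3)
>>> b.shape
(13,)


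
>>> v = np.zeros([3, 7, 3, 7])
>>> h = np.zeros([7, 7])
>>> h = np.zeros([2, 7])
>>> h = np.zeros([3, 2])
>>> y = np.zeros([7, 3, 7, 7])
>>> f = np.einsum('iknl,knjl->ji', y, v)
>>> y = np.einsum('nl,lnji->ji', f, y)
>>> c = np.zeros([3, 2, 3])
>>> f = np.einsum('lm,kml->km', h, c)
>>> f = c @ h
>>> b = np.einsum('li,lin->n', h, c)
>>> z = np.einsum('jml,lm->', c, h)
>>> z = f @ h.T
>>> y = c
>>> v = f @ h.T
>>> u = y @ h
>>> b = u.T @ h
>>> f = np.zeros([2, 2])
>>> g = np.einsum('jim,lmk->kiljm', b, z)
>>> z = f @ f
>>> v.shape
(3, 2, 3)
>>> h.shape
(3, 2)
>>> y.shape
(3, 2, 3)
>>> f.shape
(2, 2)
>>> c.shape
(3, 2, 3)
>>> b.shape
(2, 2, 2)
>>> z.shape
(2, 2)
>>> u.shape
(3, 2, 2)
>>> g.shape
(3, 2, 3, 2, 2)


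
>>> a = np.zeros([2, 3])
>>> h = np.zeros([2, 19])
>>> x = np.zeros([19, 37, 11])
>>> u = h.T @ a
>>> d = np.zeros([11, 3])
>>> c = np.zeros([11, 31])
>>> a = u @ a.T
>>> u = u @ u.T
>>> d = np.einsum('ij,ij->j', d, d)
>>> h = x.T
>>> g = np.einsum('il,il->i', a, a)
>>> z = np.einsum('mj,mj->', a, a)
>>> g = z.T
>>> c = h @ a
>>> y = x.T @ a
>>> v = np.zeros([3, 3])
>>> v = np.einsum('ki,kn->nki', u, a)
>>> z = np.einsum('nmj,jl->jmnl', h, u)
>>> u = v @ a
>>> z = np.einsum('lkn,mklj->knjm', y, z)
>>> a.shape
(19, 2)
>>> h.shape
(11, 37, 19)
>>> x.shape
(19, 37, 11)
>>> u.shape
(2, 19, 2)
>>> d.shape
(3,)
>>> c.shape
(11, 37, 2)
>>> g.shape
()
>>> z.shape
(37, 2, 19, 19)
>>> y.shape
(11, 37, 2)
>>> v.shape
(2, 19, 19)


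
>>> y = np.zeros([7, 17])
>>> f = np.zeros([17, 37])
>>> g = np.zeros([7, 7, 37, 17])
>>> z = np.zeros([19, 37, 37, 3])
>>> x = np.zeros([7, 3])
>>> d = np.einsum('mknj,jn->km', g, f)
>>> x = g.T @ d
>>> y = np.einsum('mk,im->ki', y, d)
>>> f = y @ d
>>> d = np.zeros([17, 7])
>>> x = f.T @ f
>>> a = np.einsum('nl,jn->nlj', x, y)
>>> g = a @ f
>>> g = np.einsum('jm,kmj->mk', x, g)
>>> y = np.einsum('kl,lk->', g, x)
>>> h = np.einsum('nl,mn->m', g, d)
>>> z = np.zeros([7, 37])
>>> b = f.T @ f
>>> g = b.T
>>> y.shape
()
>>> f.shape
(17, 7)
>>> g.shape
(7, 7)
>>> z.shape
(7, 37)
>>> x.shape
(7, 7)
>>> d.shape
(17, 7)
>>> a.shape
(7, 7, 17)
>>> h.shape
(17,)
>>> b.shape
(7, 7)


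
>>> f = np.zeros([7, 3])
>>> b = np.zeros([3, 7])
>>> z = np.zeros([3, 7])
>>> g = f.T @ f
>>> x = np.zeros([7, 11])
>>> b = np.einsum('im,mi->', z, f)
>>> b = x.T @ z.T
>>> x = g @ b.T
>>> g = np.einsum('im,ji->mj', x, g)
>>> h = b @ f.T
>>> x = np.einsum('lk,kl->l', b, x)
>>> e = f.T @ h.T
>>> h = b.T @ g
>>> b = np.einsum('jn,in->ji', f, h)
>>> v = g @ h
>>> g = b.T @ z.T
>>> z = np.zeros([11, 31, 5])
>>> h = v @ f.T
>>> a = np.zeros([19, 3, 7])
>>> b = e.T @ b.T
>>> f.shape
(7, 3)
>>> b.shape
(11, 7)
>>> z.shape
(11, 31, 5)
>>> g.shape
(3, 3)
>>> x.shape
(11,)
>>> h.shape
(11, 7)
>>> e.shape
(3, 11)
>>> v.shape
(11, 3)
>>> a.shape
(19, 3, 7)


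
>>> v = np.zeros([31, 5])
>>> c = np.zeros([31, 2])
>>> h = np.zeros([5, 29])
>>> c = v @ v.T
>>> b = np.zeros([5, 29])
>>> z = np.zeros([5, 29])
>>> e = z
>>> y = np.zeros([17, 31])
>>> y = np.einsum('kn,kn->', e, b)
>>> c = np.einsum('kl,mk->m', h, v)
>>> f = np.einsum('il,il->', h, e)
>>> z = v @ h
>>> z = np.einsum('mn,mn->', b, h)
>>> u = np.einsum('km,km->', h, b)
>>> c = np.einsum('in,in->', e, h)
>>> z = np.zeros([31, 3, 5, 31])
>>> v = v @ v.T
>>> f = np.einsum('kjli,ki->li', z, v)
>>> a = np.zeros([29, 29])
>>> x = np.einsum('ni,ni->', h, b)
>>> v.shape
(31, 31)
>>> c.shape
()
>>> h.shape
(5, 29)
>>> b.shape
(5, 29)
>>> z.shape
(31, 3, 5, 31)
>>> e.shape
(5, 29)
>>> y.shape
()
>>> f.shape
(5, 31)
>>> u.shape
()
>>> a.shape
(29, 29)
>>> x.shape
()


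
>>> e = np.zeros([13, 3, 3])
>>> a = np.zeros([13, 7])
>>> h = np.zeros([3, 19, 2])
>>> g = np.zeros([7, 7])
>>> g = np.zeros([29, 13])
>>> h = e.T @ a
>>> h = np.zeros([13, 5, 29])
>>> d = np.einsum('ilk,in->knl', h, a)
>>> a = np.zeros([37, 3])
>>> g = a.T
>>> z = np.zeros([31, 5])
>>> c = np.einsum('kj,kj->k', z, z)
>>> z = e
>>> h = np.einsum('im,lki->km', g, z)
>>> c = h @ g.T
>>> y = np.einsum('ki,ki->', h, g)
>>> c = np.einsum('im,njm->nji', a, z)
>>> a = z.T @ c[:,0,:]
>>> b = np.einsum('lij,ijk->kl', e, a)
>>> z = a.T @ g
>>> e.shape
(13, 3, 3)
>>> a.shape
(3, 3, 37)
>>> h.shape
(3, 37)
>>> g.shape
(3, 37)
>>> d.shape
(29, 7, 5)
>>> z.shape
(37, 3, 37)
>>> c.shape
(13, 3, 37)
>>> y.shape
()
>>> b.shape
(37, 13)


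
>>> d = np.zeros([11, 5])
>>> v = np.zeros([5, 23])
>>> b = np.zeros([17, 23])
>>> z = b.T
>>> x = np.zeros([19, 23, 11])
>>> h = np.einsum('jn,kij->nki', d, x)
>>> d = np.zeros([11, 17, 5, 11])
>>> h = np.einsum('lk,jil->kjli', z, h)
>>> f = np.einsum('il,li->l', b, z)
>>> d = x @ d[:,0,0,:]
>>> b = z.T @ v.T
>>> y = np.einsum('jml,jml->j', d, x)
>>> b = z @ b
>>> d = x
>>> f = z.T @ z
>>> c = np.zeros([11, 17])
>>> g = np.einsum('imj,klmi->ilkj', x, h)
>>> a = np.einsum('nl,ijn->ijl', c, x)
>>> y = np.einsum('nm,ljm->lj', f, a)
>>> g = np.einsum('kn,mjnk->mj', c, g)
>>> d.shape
(19, 23, 11)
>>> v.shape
(5, 23)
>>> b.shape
(23, 5)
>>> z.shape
(23, 17)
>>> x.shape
(19, 23, 11)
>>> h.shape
(17, 5, 23, 19)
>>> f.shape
(17, 17)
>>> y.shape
(19, 23)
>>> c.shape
(11, 17)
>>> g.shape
(19, 5)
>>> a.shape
(19, 23, 17)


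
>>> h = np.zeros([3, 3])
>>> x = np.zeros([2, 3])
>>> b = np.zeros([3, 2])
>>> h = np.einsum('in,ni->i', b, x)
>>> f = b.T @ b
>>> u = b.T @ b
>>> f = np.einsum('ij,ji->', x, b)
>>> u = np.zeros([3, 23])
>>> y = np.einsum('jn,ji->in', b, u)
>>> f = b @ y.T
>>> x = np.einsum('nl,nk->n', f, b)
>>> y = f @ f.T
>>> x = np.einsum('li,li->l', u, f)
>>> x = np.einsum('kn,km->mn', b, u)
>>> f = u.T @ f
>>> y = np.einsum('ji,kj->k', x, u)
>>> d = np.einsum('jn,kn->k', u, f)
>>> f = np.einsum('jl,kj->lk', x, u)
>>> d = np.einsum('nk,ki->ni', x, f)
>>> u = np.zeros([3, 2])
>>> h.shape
(3,)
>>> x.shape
(23, 2)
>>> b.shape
(3, 2)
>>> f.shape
(2, 3)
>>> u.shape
(3, 2)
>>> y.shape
(3,)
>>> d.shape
(23, 3)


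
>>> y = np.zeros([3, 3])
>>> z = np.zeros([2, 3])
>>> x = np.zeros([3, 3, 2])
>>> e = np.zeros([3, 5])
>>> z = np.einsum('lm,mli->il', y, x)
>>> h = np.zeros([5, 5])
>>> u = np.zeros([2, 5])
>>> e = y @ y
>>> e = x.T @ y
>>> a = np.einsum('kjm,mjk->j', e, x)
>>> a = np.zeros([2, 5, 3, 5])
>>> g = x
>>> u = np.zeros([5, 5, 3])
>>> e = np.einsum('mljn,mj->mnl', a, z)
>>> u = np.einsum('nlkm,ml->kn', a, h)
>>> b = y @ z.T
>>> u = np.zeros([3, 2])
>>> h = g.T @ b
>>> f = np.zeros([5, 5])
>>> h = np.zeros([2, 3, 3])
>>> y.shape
(3, 3)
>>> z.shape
(2, 3)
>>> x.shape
(3, 3, 2)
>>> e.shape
(2, 5, 5)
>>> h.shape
(2, 3, 3)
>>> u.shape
(3, 2)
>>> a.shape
(2, 5, 3, 5)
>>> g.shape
(3, 3, 2)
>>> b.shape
(3, 2)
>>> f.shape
(5, 5)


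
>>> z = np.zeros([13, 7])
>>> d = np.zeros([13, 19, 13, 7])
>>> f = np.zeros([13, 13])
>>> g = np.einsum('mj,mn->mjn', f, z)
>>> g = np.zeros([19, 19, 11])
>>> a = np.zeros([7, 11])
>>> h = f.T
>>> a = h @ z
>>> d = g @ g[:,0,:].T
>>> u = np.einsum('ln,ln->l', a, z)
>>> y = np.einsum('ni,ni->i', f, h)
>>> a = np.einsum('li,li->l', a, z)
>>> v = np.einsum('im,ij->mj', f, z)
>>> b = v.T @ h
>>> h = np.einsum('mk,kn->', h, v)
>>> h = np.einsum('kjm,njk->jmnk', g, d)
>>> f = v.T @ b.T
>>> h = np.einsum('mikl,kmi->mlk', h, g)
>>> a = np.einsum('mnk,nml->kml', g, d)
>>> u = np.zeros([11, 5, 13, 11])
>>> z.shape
(13, 7)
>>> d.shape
(19, 19, 19)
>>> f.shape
(7, 7)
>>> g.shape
(19, 19, 11)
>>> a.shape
(11, 19, 19)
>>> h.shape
(19, 19, 19)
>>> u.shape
(11, 5, 13, 11)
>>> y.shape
(13,)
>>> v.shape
(13, 7)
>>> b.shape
(7, 13)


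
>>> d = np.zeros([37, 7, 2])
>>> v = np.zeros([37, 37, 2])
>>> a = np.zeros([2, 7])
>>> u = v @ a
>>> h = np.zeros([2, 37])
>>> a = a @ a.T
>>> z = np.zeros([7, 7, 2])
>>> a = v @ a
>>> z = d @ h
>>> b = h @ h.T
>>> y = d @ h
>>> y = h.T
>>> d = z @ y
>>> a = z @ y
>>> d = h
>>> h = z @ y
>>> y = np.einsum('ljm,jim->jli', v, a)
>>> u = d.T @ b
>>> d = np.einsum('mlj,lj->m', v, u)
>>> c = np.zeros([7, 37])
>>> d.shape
(37,)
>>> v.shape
(37, 37, 2)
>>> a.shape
(37, 7, 2)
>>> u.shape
(37, 2)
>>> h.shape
(37, 7, 2)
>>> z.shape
(37, 7, 37)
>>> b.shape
(2, 2)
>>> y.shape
(37, 37, 7)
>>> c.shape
(7, 37)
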